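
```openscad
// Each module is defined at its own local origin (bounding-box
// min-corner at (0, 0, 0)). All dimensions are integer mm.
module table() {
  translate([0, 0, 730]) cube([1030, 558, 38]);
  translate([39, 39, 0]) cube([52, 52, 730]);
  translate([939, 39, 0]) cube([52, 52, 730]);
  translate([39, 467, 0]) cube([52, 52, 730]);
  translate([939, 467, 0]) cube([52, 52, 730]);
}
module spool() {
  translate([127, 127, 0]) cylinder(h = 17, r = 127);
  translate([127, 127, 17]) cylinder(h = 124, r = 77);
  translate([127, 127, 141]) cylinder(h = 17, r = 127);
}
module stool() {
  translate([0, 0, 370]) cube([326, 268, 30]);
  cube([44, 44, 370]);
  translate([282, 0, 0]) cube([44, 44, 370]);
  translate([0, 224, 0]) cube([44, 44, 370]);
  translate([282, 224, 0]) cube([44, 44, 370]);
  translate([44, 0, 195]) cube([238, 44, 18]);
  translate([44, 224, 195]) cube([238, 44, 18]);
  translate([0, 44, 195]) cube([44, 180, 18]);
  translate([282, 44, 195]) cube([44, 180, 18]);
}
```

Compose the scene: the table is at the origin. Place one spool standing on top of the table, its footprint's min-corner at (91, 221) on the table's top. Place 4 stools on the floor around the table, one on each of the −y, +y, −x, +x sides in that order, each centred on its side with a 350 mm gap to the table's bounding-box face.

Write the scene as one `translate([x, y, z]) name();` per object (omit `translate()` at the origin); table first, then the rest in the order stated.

table();
translate([91, 221, 768]) spool();
translate([352, -618, 0]) stool();
translate([352, 908, 0]) stool();
translate([-676, 145, 0]) stool();
translate([1380, 145, 0]) stool();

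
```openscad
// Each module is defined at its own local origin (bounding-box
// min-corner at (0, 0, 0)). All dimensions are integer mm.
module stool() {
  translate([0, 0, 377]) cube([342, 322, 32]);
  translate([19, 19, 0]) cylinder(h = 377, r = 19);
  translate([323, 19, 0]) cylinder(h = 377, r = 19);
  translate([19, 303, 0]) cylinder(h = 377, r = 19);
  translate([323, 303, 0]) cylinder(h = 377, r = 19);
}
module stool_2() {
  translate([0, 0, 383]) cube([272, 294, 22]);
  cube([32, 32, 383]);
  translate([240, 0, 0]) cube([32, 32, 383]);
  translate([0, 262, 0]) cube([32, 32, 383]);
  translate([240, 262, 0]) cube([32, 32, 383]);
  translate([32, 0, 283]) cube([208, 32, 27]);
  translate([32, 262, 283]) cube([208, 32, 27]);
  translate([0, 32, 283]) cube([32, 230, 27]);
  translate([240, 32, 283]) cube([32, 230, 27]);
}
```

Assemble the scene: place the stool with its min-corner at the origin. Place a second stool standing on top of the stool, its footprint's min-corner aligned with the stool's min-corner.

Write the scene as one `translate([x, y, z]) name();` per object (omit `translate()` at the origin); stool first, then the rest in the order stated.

stool();
translate([0, 0, 409]) stool_2();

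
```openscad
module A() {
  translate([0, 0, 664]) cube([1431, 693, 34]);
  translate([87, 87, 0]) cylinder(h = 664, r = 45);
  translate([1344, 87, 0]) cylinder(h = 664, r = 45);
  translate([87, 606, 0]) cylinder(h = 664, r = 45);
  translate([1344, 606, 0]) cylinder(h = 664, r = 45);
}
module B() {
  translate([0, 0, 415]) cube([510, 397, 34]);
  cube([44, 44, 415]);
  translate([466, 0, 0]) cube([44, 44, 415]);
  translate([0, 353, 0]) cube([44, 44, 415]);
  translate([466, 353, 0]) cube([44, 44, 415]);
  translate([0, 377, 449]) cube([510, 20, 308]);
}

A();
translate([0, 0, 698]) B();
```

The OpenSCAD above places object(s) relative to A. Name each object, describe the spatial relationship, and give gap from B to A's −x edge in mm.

A is a table. B is a chair. The chair is on top of the table. The gap from the chair to the table's −x edge is 0 mm.

The chair's min-x is at 0; the table's min-x is 0; gap = 0 mm.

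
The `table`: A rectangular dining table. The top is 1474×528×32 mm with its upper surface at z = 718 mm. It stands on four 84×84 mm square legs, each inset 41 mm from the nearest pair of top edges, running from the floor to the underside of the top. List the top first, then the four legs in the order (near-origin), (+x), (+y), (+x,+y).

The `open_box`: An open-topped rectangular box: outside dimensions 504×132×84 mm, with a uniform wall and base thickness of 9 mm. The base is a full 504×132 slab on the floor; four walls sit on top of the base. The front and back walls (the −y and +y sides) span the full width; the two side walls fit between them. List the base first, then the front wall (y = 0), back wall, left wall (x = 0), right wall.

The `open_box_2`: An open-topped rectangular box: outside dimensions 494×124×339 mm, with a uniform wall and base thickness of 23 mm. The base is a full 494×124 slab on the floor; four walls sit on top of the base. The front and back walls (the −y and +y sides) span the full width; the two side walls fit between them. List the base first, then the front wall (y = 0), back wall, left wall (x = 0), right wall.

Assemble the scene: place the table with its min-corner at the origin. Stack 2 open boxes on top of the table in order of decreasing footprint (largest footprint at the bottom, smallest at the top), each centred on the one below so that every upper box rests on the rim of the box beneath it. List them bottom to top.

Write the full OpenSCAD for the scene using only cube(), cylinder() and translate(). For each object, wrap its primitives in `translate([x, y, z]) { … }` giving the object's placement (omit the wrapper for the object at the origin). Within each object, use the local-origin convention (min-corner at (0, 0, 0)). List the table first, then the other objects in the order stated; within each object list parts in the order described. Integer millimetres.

translate([0, 0, 686]) cube([1474, 528, 32]);
translate([41, 41, 0]) cube([84, 84, 686]);
translate([1349, 41, 0]) cube([84, 84, 686]);
translate([41, 403, 0]) cube([84, 84, 686]);
translate([1349, 403, 0]) cube([84, 84, 686]);
translate([485, 198, 718]) {
  cube([504, 132, 9]);
  translate([0, 0, 9]) cube([504, 9, 75]);
  translate([0, 123, 9]) cube([504, 9, 75]);
  translate([0, 9, 9]) cube([9, 114, 75]);
  translate([495, 9, 9]) cube([9, 114, 75]);
}
translate([490, 202, 802]) {
  cube([494, 124, 23]);
  translate([0, 0, 23]) cube([494, 23, 316]);
  translate([0, 101, 23]) cube([494, 23, 316]);
  translate([0, 23, 23]) cube([23, 78, 316]);
  translate([471, 23, 23]) cube([23, 78, 316]);
}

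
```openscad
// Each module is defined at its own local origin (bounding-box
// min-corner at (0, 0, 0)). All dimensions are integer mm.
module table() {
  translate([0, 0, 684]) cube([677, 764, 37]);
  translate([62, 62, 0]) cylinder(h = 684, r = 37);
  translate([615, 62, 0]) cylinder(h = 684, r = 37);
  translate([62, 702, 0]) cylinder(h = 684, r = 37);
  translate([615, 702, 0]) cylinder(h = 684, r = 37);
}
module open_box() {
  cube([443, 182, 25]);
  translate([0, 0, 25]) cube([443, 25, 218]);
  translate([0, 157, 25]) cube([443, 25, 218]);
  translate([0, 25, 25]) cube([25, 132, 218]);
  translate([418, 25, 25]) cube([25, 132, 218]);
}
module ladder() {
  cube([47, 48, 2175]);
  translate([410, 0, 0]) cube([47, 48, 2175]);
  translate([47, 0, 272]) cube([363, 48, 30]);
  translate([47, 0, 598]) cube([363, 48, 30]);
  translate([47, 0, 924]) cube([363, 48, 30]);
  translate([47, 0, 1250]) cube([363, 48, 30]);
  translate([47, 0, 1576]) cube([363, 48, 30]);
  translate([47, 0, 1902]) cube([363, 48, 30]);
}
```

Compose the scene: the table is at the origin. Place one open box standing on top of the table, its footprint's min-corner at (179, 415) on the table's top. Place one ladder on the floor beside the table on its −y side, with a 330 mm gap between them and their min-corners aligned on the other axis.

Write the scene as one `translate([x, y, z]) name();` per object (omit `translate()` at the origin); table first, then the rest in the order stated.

table();
translate([179, 415, 721]) open_box();
translate([0, -378, 0]) ladder();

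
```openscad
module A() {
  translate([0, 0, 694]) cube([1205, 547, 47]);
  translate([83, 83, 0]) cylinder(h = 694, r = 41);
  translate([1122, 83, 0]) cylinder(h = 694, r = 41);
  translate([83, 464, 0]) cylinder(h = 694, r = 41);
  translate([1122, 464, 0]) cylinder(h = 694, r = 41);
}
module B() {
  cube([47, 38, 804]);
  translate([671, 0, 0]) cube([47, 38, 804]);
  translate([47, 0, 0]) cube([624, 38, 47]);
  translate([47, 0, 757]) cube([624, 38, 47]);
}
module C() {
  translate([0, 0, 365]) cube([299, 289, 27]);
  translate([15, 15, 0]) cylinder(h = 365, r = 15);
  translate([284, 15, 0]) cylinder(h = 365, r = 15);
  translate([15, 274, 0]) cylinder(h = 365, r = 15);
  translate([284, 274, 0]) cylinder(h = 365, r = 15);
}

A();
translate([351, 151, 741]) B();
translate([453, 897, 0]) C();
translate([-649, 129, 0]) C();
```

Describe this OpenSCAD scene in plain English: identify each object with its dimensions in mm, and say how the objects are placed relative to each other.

A is a rectangular dining table. The top is 1205×547×47 mm with its upper surface at z = 741 mm. It stands on four round legs of 82 mm diameter, each leg's bounding box inset 42 mm from the nearest pair of top edges, running from the floor to the underside of the top.

B is a rectangular picture frame lying in the x–z plane (depth along y). The opening is 624 mm wide (x) by 710 mm tall (z), surrounded by a border 47 mm wide on all four sides. The frame is 38 mm deep and is made of two full-height vertical stiles with two horizontal rails fitted between them.

C is a four-legged stool. The seat is 299×289 mm, 27 mm thick, top at z = 392 mm. It stands on four round legs, each 30 mm in diameter, from z = 0 to the seat underside, each leg's axis is inset half a diameter from the nearest pair of seat edges (so the leg's bounding box is flush with the corner).

The picture frame is on top of the table. Two stools sit around the table at the +y, −x sides.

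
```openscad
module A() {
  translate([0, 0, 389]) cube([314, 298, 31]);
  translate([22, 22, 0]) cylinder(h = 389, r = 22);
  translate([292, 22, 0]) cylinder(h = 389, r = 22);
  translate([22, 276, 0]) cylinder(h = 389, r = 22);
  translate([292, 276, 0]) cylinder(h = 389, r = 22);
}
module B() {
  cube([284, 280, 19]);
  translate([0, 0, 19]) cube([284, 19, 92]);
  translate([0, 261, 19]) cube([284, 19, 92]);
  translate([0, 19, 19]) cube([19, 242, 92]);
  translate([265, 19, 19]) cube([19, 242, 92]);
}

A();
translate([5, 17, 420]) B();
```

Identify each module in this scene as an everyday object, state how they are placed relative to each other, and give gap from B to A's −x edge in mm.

The open box's min-x is at 5; the stool's min-x is 0; gap = 5 mm.

A is a stool. B is an open box. The open box is on top of the stool. The gap from the open box to the stool's −x edge is 5 mm.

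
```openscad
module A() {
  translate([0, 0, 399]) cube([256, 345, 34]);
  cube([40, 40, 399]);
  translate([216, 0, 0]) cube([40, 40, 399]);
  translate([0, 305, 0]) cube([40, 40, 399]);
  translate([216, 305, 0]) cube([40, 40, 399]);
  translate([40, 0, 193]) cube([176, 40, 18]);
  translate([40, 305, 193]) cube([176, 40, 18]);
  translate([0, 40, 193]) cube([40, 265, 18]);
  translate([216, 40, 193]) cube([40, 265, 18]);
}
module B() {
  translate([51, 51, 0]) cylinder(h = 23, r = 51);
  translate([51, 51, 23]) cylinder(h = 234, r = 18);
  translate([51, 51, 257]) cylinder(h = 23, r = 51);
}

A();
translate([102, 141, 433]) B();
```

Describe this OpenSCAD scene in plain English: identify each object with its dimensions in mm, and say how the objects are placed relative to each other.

A is a four-legged stool. The seat is a 256×345×34 mm slab whose top surface is at z = 433 mm; four square legs, each 40×40 mm in cross-section, run from the floor (z = 0) to the underside of the seat, each flush with a corner of the seat. Four stretchers, 40 mm wide and 18 mm tall, connect adjacent legs with their undersides at z = 193 mm, each running between the inner faces of the legs it joins and aligned with the legs' outer faces on the other axis.

B is a spool: two coaxial disc flanges of radius 51 mm and thickness 23 mm, joined by a core cylinder of radius 18 mm and height 234 mm. The lower flange rests on z = 0 and the three cylinders share a vertical axis.

The spool is on top of the stool.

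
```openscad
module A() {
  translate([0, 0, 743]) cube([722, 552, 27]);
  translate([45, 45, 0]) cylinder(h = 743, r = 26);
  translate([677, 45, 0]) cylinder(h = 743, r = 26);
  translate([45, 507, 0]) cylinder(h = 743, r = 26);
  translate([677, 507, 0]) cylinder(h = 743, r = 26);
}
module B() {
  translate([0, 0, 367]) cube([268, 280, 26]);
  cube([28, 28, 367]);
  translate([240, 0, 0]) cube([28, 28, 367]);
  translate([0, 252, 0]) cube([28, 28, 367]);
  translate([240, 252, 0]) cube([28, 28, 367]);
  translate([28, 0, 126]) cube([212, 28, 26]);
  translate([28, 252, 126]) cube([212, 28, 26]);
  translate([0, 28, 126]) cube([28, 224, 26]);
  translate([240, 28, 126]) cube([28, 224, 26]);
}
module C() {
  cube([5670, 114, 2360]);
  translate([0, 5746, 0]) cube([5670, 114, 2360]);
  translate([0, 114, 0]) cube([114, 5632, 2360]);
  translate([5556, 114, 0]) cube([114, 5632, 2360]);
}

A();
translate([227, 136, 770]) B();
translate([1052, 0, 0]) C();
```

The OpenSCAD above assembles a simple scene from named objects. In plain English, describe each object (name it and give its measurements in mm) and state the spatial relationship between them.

A is a table: top 722 mm (x) × 552 mm (y), 27 mm thick, upper face at z = 770 mm, on four round legs of 52 mm diameter, each leg's bounding box inset 19 mm from the nearest pair of top edges, running from z = 0 to the bottom of the top.

B is a simple wooden stool: a rectangular seat 268 mm (x) by 280 mm (y), 26 mm thick, top face at z = 393 mm, on four square legs, each 28×28 mm in cross-section. The legs rest on z = 0, each flush with a corner of the seat. Four stretchers, 28 mm wide and 26 mm tall, connect adjacent legs with their undersides at z = 126 mm, each running between the inner faces of the legs it joins and aligned with the legs' outer faces on the other axis.

C is the wall frame of a small rectangular building: four walls, each 2360 mm tall and 114 mm thick, enclosing a footprint 5670 mm (x) by 5860 mm (y) outside-to-outside, with no floor or roof. The front and back walls (the −y and +y sides) span the full width; the two side walls fit between them.

The stool is on top of the table, centred. The house frame is on the floor beside the table on its +x side.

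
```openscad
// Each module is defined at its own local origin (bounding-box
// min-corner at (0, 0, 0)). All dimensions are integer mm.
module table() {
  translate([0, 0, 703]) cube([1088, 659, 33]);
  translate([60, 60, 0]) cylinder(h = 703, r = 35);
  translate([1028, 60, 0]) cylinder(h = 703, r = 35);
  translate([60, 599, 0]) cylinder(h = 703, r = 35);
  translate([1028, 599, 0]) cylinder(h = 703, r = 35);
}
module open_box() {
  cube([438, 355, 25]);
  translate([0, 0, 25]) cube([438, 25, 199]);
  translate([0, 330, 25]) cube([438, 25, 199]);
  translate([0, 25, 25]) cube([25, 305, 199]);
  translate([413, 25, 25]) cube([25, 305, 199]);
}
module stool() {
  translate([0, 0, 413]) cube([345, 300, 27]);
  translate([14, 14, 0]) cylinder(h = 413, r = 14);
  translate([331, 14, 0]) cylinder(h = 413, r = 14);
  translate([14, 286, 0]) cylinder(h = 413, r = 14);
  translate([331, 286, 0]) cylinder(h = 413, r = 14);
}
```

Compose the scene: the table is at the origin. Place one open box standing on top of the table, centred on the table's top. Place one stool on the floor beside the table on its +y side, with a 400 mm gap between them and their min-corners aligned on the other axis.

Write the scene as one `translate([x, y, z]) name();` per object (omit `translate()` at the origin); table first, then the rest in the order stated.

table();
translate([325, 152, 736]) open_box();
translate([0, 1059, 0]) stool();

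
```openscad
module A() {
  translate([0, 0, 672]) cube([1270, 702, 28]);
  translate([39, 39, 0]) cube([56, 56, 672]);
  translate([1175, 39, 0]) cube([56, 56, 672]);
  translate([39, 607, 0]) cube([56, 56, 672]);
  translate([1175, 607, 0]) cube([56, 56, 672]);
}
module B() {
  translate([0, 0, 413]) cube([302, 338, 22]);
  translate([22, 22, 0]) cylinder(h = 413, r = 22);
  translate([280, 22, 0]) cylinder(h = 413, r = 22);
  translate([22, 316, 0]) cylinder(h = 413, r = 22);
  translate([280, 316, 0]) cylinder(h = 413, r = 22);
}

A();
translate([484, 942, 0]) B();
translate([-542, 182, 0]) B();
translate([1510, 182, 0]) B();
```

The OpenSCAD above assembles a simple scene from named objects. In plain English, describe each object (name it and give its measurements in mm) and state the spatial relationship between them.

A is a rectangular dining table. The top is 1270×702×28 mm with its upper surface at z = 700 mm. It stands on four 56×56 mm square legs, each inset 39 mm from the nearest pair of top edges, running from the floor to the underside of the top.

B is a four-legged stool. The seat is 302×338 mm, 22 mm thick, top at z = 435 mm. It stands on four round legs, each 44 mm in diameter, from z = 0 to the seat underside, each leg's axis is inset half a diameter from the nearest pair of seat edges (so the leg's bounding box is flush with the corner).

Three stools sit around the table at the +y, −x, +x sides.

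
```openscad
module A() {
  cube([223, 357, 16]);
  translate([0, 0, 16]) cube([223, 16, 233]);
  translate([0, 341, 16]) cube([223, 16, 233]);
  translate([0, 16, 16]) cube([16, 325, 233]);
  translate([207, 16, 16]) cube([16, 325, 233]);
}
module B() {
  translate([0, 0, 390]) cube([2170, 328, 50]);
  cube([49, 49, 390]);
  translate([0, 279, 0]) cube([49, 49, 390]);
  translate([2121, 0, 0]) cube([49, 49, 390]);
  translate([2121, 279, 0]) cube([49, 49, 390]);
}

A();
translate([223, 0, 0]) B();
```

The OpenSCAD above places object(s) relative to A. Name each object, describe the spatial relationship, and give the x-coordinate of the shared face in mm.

The open box's +x face and the bench's −x face are both at x = 223 mm.

A is an open box. B is a bench. The bench is against the open box's +x side, with their −y faces flush. The x-coordinate of the shared face is 223 mm.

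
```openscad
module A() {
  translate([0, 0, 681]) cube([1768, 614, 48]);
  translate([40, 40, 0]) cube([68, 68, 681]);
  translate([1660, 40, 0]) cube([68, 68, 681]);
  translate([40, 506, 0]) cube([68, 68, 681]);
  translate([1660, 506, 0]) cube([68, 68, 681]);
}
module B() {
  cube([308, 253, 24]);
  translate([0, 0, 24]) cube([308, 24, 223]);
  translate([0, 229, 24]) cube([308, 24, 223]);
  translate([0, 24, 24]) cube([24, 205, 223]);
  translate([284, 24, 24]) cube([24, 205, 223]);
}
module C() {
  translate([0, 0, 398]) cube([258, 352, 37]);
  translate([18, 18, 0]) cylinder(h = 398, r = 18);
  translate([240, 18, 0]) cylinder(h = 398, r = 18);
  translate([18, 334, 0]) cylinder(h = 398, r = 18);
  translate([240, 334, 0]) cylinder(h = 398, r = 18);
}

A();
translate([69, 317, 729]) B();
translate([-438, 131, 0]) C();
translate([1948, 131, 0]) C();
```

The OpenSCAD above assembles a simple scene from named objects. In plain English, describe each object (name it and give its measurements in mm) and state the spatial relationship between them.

A is a table: top 1768 mm (x) × 614 mm (y), 48 mm thick, upper face at z = 729 mm, on four 68×68 mm square legs, each inset 40 mm from the nearest pair of top edges, running from z = 0 to the bottom of the top.

B is an open-topped rectangular box: outside dimensions 308×253×247 mm, with a uniform wall and base thickness of 24 mm. The base is a full 308×253 slab on the floor; four walls sit on top of the base. The front and back walls (the −y and +y sides) span the full width; the two side walls fit between them.

C is a four-legged stool. The seat is a 258×352×37 mm slab whose top surface is at z = 435 mm; four round legs, each 36 mm in diameter, run from the floor (z = 0) to the underside of the seat, each leg's axis is inset half a diameter from the nearest pair of seat edges (so the leg's bounding box is flush with the corner).

The open box is on top of the table. Two stools sit around the table at the −x, +x sides.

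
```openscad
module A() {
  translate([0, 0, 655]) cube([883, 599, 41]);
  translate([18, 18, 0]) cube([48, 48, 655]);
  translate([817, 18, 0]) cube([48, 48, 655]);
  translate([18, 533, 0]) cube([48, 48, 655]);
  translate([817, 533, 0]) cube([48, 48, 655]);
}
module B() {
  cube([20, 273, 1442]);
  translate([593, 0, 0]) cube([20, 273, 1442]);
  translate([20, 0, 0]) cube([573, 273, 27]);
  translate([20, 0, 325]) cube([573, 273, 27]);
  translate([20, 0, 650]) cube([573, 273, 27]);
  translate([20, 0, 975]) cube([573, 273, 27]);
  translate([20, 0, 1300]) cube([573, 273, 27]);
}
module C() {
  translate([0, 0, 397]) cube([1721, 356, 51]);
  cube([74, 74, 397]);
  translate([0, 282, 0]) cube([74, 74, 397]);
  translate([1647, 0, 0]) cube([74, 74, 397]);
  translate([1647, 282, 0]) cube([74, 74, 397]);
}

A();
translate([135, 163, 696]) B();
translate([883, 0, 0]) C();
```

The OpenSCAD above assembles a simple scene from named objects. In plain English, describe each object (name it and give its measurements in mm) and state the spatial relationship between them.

A is a rectangular dining table. The top is 883×599×41 mm with its upper surface at z = 696 mm. It stands on four 48×48 mm square legs, each inset 18 mm from the nearest pair of top edges, running from the floor to the underside of the top.

B is an open bookshelf. Two side panels, each 20 mm thick, 273 mm deep and 1442 mm tall, stand 613 mm apart (outside-to-outside). Between them sit 5 shelves, each 27 mm thick and 273 mm deep, spanning the full gap between the sides. The bottom shelf rests on the floor (its underside at z = 0) and the clear gap between one shelf's top and the next shelf's underside is 298 mm.

C is a bench: a 1721×356 mm seat slab, 51 mm thick, top at z = 448 mm, on four 74×74 mm square legs flush with the seat corners and standing on z = 0.

The bookshelf is on top of the table, centred. The bench is against the table's +x side, with their −y faces flush.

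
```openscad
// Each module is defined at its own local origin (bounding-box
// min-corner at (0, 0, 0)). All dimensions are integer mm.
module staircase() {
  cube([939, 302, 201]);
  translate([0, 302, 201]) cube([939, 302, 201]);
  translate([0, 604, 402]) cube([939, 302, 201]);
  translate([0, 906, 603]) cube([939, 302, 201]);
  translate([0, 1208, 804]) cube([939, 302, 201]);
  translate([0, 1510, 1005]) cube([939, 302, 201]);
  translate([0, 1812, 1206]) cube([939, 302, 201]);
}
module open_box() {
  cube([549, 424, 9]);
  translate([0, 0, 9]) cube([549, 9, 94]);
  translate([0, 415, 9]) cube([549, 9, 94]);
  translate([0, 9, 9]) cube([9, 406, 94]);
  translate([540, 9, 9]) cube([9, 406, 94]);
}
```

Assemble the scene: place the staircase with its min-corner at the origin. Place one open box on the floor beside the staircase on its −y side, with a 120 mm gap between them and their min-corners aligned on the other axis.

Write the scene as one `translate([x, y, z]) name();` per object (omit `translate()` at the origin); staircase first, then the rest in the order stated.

staircase();
translate([0, -544, 0]) open_box();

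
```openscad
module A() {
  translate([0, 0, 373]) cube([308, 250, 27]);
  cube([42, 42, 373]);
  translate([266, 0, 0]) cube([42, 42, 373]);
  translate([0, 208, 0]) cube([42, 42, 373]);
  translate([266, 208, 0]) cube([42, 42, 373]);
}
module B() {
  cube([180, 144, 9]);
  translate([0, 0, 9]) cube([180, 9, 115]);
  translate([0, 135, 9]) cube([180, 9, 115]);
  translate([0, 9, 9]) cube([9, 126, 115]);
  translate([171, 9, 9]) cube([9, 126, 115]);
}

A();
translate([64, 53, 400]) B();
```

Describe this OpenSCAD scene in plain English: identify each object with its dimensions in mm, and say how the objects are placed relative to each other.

A is a four-legged stool. The seat is 308×250 mm, 27 mm thick, top at z = 400 mm. It stands on four square legs, each 42×42 mm in cross-section, from z = 0 to the seat underside, each flush with a corner of the seat.

B is an open-topped rectangular box: outside dimensions 180×144×124 mm, with a uniform wall and base thickness of 9 mm. The base is a full 180×144 slab on the floor; four walls sit on top of the base. The front and back walls (the −y and +y sides) span the full width; the two side walls fit between them.

The open box is on top of the stool, centred.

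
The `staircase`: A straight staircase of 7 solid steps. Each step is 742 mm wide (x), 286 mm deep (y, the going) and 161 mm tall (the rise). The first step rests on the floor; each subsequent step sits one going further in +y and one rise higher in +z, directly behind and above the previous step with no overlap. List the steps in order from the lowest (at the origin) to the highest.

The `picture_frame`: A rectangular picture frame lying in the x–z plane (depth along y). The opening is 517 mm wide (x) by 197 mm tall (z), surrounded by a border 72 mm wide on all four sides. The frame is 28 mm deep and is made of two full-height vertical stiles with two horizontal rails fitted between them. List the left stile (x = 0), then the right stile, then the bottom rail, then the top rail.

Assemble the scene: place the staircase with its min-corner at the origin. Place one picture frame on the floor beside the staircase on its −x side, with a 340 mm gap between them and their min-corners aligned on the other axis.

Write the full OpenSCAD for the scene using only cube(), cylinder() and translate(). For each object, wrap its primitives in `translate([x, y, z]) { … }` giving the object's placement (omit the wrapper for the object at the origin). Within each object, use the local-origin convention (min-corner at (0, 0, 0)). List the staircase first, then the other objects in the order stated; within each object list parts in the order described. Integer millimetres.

cube([742, 286, 161]);
translate([0, 286, 161]) cube([742, 286, 161]);
translate([0, 572, 322]) cube([742, 286, 161]);
translate([0, 858, 483]) cube([742, 286, 161]);
translate([0, 1144, 644]) cube([742, 286, 161]);
translate([0, 1430, 805]) cube([742, 286, 161]);
translate([0, 1716, 966]) cube([742, 286, 161]);
translate([-1001, 0, 0]) {
  cube([72, 28, 341]);
  translate([589, 0, 0]) cube([72, 28, 341]);
  translate([72, 0, 0]) cube([517, 28, 72]);
  translate([72, 0, 269]) cube([517, 28, 72]);
}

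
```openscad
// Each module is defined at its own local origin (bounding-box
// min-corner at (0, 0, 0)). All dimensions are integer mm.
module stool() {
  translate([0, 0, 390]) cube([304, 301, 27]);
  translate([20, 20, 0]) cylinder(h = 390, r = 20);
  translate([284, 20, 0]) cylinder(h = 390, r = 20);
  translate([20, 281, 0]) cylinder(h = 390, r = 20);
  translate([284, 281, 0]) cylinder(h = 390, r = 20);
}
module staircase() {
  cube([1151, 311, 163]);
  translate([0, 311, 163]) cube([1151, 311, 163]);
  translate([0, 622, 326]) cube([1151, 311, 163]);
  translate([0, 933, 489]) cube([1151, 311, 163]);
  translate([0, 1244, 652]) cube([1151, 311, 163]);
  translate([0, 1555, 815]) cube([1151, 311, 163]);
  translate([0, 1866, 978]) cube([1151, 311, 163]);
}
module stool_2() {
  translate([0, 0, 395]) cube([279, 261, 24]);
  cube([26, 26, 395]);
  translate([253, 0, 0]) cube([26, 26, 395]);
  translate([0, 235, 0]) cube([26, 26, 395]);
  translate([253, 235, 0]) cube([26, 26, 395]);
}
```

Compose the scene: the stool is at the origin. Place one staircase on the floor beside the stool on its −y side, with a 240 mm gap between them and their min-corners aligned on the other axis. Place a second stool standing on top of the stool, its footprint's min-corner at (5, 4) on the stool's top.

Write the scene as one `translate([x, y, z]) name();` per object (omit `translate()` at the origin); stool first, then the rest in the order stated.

stool();
translate([0, -2417, 0]) staircase();
translate([5, 4, 417]) stool_2();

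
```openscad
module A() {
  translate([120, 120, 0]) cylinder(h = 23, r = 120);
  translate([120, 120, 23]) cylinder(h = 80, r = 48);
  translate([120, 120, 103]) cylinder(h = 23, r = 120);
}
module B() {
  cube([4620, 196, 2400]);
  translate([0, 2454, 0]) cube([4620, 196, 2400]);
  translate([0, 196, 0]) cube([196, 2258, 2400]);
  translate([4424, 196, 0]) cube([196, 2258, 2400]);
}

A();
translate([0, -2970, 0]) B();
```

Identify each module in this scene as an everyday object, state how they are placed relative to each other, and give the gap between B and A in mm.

A is a spool. B is a house frame. The house frame is on the floor beside the spool on its −y side. The gap between the house frame and the spool is 320 mm.

The house frame's nearest face is 320 mm from the spool's −y face.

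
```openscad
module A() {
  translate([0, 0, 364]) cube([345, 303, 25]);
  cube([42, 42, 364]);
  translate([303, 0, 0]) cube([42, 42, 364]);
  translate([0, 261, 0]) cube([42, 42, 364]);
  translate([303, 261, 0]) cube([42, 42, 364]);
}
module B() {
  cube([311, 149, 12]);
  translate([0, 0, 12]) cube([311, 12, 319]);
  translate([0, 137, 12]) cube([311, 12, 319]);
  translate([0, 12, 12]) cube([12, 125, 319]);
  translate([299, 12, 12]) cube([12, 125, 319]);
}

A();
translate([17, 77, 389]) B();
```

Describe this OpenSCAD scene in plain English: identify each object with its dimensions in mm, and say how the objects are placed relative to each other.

A is a simple wooden stool: a rectangular seat 345 mm (x) by 303 mm (y), 25 mm thick, top face at z = 389 mm, on four square legs, each 42×42 mm in cross-section. The legs rest on z = 0, each flush with a corner of the seat.

B is an open storage box with external size 311×149×331 mm and wall thickness 12 mm (the base is also 12 mm thick). The base covers the whole footprint; the four walls stand on the base, with the y-facing walls full-width and the x-facing walls fitting between their inner faces.

The open box is on top of the stool, centred.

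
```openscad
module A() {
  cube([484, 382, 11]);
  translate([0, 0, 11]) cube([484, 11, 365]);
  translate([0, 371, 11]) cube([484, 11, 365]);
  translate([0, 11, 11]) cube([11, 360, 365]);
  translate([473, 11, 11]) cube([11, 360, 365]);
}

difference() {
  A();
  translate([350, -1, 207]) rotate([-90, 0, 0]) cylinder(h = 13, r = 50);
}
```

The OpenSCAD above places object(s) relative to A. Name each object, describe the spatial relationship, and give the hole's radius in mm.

The subtracted cylinder has r = 50 mm.

A is an open box. The open box has a circular hole through its front wall. The hole's radius is 50 mm.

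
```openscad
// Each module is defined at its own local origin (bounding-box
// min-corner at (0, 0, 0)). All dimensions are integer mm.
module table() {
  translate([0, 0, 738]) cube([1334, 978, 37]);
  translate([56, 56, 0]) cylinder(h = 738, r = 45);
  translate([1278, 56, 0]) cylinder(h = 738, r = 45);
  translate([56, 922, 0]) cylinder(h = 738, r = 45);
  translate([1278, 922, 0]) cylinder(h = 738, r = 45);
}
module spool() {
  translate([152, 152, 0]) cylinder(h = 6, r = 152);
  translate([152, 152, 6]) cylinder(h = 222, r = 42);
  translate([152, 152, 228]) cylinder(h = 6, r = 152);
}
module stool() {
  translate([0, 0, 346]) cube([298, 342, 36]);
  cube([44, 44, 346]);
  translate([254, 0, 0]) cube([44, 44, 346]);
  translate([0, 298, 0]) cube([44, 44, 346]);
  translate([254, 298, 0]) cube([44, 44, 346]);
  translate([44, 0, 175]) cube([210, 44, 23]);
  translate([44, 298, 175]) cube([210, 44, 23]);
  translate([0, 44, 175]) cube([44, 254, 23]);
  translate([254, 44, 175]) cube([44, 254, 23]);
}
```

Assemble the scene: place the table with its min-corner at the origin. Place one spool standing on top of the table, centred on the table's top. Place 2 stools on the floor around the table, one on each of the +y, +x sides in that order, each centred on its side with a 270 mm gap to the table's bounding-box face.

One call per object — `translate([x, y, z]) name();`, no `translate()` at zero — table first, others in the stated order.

table();
translate([515, 337, 775]) spool();
translate([518, 1248, 0]) stool();
translate([1604, 318, 0]) stool();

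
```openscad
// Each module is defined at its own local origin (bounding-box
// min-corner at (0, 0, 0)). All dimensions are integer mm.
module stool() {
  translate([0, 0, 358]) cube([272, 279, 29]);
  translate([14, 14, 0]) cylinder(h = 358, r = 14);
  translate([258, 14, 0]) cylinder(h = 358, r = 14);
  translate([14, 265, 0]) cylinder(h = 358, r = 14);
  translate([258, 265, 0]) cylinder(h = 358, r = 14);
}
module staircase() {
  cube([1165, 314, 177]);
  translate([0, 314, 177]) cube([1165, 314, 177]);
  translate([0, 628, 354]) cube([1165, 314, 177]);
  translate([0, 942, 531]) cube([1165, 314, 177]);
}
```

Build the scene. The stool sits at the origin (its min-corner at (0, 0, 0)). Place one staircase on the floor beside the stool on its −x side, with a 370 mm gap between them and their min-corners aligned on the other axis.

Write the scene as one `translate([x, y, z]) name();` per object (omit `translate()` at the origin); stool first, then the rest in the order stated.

stool();
translate([-1535, 0, 0]) staircase();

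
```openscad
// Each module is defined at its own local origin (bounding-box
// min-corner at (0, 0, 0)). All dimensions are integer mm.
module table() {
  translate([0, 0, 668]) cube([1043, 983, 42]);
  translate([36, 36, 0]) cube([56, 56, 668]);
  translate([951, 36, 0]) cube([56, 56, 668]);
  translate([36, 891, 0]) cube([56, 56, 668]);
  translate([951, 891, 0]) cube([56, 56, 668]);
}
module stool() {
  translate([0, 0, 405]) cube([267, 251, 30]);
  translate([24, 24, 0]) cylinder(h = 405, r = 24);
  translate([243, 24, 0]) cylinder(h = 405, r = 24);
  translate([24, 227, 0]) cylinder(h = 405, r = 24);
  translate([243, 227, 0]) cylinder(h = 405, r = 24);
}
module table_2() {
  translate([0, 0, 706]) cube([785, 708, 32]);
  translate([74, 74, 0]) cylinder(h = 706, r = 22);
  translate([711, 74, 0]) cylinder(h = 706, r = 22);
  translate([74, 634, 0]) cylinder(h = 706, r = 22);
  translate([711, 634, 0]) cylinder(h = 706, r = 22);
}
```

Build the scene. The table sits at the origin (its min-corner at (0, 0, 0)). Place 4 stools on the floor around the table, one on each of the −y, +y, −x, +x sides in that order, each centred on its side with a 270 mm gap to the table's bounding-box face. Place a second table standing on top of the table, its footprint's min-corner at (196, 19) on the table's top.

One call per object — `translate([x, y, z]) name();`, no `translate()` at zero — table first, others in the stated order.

table();
translate([388, -521, 0]) stool();
translate([388, 1253, 0]) stool();
translate([-537, 366, 0]) stool();
translate([1313, 366, 0]) stool();
translate([196, 19, 710]) table_2();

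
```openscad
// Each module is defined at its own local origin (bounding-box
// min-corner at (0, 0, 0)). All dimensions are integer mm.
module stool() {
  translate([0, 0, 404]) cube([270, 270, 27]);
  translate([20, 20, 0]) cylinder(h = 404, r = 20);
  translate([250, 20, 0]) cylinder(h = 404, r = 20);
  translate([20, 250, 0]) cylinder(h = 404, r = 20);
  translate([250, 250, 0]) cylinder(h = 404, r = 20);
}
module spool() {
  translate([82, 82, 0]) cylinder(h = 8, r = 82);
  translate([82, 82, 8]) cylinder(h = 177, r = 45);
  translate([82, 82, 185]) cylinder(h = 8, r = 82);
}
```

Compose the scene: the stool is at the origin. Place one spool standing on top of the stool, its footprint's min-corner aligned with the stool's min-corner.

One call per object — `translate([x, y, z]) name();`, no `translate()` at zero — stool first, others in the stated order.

stool();
translate([0, 0, 431]) spool();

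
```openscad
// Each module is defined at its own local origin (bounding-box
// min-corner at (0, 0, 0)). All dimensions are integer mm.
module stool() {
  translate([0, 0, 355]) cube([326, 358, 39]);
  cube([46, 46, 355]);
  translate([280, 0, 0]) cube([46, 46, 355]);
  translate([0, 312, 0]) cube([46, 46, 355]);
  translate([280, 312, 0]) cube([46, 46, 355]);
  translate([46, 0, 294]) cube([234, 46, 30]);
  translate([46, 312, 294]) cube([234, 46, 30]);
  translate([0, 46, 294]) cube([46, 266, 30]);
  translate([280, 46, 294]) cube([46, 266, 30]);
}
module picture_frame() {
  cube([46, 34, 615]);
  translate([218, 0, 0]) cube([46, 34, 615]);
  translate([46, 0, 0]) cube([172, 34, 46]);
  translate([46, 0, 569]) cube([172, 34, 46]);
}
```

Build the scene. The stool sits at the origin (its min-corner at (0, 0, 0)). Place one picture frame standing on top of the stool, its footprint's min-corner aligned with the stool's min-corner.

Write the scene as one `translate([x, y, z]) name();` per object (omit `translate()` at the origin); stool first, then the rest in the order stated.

stool();
translate([0, 0, 394]) picture_frame();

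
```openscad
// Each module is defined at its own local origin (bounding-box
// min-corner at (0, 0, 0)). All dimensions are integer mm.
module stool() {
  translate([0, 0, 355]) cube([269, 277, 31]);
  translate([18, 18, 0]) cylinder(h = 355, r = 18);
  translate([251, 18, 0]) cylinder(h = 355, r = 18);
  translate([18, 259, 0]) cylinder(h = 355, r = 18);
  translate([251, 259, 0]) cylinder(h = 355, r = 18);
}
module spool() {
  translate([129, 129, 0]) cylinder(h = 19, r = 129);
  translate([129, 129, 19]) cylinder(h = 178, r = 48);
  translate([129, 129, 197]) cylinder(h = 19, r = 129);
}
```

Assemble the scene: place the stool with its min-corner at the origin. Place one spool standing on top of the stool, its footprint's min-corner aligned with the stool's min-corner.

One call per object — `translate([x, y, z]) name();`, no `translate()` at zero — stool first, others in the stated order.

stool();
translate([0, 0, 386]) spool();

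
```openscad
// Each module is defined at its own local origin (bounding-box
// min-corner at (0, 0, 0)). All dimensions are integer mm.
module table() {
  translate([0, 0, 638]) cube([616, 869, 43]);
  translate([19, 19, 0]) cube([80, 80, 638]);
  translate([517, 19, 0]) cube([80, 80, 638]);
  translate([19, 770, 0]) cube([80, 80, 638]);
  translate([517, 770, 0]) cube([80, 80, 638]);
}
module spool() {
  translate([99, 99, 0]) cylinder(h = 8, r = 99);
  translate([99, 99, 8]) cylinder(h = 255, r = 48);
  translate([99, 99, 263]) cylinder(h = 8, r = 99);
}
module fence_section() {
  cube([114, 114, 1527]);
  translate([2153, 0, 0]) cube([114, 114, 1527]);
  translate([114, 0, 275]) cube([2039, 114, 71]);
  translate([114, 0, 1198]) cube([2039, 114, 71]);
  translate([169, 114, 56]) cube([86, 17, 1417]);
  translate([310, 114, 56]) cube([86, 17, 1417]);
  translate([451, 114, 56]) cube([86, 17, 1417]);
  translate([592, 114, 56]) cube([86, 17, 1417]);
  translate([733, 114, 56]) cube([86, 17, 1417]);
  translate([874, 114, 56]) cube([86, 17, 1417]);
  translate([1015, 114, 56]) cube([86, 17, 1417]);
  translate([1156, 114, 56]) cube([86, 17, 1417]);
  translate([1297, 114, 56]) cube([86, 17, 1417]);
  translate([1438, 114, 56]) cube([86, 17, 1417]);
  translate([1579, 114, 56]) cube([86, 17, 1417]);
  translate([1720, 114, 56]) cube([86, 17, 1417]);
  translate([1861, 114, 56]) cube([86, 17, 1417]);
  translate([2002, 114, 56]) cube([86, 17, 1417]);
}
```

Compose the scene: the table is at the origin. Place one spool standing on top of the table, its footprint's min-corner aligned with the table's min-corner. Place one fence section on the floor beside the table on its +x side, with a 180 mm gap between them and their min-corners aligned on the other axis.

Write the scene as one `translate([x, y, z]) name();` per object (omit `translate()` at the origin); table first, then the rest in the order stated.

table();
translate([0, 0, 681]) spool();
translate([796, 0, 0]) fence_section();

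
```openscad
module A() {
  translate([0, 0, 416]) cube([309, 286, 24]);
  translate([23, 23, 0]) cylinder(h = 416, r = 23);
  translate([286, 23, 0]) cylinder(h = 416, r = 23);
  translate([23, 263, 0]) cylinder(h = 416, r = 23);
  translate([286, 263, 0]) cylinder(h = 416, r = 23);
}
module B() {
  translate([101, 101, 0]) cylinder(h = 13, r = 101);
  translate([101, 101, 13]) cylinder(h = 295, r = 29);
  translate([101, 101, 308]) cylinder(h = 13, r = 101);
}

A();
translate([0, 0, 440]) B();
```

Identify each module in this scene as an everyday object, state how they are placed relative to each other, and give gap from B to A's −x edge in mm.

A is a stool. B is a spool. The spool is on top of the stool. The gap from the spool to the stool's −x edge is 0 mm.

The spool's min-x is at 0; the stool's min-x is 0; gap = 0 mm.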